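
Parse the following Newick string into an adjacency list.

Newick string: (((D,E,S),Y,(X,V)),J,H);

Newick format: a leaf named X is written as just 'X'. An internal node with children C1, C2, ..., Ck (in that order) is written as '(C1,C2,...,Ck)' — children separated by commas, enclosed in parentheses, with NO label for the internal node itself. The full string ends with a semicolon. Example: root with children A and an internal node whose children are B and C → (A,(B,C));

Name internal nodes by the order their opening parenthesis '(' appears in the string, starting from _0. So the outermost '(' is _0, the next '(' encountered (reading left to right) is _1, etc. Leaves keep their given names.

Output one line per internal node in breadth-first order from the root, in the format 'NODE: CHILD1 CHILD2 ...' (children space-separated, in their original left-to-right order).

Answer: _0: _1 J H
_1: _2 Y _3
_2: D E S
_3: X V

Derivation:
Input: (((D,E,S),Y,(X,V)),J,H);
Scanning left-to-right, naming '(' by encounter order:
  pos 0: '(' -> open internal node _0 (depth 1)
  pos 1: '(' -> open internal node _1 (depth 2)
  pos 2: '(' -> open internal node _2 (depth 3)
  pos 8: ')' -> close internal node _2 (now at depth 2)
  pos 12: '(' -> open internal node _3 (depth 3)
  pos 16: ')' -> close internal node _3 (now at depth 2)
  pos 17: ')' -> close internal node _1 (now at depth 1)
  pos 22: ')' -> close internal node _0 (now at depth 0)
Total internal nodes: 4
BFS adjacency from root:
  _0: _1 J H
  _1: _2 Y _3
  _2: D E S
  _3: X V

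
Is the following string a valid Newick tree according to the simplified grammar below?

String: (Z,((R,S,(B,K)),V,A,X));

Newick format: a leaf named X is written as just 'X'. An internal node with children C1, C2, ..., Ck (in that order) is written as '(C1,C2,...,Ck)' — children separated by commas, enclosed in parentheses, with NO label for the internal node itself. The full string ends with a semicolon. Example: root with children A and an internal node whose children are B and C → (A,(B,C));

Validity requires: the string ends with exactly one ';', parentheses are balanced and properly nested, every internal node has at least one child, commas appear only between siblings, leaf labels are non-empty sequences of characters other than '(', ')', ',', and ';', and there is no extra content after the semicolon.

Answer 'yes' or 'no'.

Answer: yes

Derivation:
Input: (Z,((R,S,(B,K)),V,A,X));
Paren balance: 4 '(' vs 4 ')' OK
Ends with single ';': True
Full parse: OK
Valid: True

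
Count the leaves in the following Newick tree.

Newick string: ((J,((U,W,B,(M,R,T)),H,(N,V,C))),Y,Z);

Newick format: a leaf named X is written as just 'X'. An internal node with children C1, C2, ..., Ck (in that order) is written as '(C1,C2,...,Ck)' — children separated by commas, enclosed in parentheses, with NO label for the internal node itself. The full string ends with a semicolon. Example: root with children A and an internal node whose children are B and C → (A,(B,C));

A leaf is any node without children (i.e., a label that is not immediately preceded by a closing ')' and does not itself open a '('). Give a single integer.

Answer: 13

Derivation:
Newick: ((J,((U,W,B,(M,R,T)),H,(N,V,C))),Y,Z);
Scan left-to-right; a leaf is any maximal label run not followed by '(':
  pos 2: leaf 'J' → count = 1
  pos 6: leaf 'U' → count = 2
  pos 8: leaf 'W' → count = 3
  pos 10: leaf 'B' → count = 4
  pos 13: leaf 'M' → count = 5
  pos 15: leaf 'R' → count = 6
  pos 17: leaf 'T' → count = 7
  pos 21: leaf 'H' → count = 8
  pos 24: leaf 'N' → count = 9
  pos 26: leaf 'V' → count = 10
  pos 28: leaf 'C' → count = 11
  pos 33: leaf 'Y' → count = 12
  pos 35: leaf 'Z' → count = 13
Total leaves: 13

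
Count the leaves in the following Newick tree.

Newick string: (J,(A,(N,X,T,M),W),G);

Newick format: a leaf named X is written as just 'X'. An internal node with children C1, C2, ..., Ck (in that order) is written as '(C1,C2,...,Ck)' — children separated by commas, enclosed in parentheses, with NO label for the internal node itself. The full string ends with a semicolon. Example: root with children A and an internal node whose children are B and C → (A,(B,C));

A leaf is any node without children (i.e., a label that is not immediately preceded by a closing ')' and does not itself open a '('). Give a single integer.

Answer: 8

Derivation:
Newick: (J,(A,(N,X,T,M),W),G);
Scan left-to-right; a leaf is any maximal label run not followed by '(':
  pos 1: leaf 'J' → count = 1
  pos 4: leaf 'A' → count = 2
  pos 7: leaf 'N' → count = 3
  pos 9: leaf 'X' → count = 4
  pos 11: leaf 'T' → count = 5
  pos 13: leaf 'M' → count = 6
  pos 16: leaf 'W' → count = 7
  pos 19: leaf 'G' → count = 8
Total leaves: 8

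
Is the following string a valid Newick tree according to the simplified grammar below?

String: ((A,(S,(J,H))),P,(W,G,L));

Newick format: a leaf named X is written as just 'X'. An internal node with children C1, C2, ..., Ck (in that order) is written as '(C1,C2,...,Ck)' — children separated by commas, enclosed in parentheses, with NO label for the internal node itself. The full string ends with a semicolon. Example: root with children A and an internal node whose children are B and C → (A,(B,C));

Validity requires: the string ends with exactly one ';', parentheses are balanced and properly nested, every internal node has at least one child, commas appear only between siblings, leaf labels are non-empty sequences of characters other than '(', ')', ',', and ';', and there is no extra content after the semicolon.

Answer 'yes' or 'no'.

Answer: yes

Derivation:
Input: ((A,(S,(J,H))),P,(W,G,L));
Paren balance: 5 '(' vs 5 ')' OK
Ends with single ';': True
Full parse: OK
Valid: True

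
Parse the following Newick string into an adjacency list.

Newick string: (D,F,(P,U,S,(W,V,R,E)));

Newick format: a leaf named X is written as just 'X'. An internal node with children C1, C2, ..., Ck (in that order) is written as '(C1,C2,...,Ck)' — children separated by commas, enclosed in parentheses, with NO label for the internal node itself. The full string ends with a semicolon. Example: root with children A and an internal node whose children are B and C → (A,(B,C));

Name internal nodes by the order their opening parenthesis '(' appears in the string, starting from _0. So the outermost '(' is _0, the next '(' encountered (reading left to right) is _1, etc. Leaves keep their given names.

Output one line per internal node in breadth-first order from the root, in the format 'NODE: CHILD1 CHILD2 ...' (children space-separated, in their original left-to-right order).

Answer: _0: D F _1
_1: P U S _2
_2: W V R E

Derivation:
Input: (D,F,(P,U,S,(W,V,R,E)));
Scanning left-to-right, naming '(' by encounter order:
  pos 0: '(' -> open internal node _0 (depth 1)
  pos 5: '(' -> open internal node _1 (depth 2)
  pos 12: '(' -> open internal node _2 (depth 3)
  pos 20: ')' -> close internal node _2 (now at depth 2)
  pos 21: ')' -> close internal node _1 (now at depth 1)
  pos 22: ')' -> close internal node _0 (now at depth 0)
Total internal nodes: 3
BFS adjacency from root:
  _0: D F _1
  _1: P U S _2
  _2: W V R E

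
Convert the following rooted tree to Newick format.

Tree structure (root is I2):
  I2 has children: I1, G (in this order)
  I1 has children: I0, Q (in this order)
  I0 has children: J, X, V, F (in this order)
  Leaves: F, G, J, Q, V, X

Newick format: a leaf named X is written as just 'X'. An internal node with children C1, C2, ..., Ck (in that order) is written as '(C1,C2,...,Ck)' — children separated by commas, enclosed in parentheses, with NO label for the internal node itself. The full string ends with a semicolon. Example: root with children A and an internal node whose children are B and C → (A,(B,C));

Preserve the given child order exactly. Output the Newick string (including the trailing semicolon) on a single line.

internal I2 with children ['I1', 'G']
  internal I1 with children ['I0', 'Q']
    internal I0 with children ['J', 'X', 'V', 'F']
      leaf 'J' → 'J'
      leaf 'X' → 'X'
      leaf 'V' → 'V'
      leaf 'F' → 'F'
    → '(J,X,V,F)'
    leaf 'Q' → 'Q'
  → '((J,X,V,F),Q)'
  leaf 'G' → 'G'
→ '(((J,X,V,F),Q),G)'
Final: (((J,X,V,F),Q),G);

Answer: (((J,X,V,F),Q),G);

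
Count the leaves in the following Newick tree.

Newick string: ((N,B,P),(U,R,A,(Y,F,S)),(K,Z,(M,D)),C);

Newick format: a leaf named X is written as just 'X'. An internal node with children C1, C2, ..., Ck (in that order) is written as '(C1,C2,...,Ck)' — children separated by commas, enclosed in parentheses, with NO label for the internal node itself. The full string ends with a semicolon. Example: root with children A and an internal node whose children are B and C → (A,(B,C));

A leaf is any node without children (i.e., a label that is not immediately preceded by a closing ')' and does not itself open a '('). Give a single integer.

Newick: ((N,B,P),(U,R,A,(Y,F,S)),(K,Z,(M,D)),C);
Scan left-to-right; a leaf is any maximal label run not followed by '(':
  pos 2: leaf 'N' → count = 1
  pos 4: leaf 'B' → count = 2
  pos 6: leaf 'P' → count = 3
  pos 10: leaf 'U' → count = 4
  pos 12: leaf 'R' → count = 5
  pos 14: leaf 'A' → count = 6
  pos 17: leaf 'Y' → count = 7
  pos 19: leaf 'F' → count = 8
  pos 21: leaf 'S' → count = 9
  pos 26: leaf 'K' → count = 10
  pos 28: leaf 'Z' → count = 11
  pos 31: leaf 'M' → count = 12
  pos 33: leaf 'D' → count = 13
  pos 37: leaf 'C' → count = 14
Total leaves: 14

Answer: 14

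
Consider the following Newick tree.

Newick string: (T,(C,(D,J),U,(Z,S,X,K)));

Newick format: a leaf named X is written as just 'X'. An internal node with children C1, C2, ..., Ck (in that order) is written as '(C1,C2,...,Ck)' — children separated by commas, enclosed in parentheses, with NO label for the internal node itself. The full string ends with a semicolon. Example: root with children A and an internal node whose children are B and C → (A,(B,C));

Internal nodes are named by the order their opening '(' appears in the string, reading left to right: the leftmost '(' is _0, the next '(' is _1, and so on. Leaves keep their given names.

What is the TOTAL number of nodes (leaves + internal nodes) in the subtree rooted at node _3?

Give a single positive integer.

Answer: 5

Derivation:
Newick: (T,(C,(D,J),U,(Z,S,X,K)));
Locate _3: it is the '(' at position 14 (the 4th '(' reading left to right).
Query: subtree rooted at _3
_3: subtree_size = 1 + 4
  Z: subtree_size = 1 + 0
  S: subtree_size = 1 + 0
  X: subtree_size = 1 + 0
  K: subtree_size = 1 + 0
Total subtree size of _3: 5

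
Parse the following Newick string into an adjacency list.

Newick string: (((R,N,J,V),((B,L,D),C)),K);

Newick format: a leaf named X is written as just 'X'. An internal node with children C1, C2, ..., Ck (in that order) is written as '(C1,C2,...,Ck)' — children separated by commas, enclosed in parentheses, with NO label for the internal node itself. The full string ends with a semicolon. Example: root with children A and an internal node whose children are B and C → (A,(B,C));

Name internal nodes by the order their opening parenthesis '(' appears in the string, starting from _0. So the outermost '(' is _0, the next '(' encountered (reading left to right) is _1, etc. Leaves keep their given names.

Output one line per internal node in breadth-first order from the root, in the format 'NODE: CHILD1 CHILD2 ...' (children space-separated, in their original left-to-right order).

Answer: _0: _1 K
_1: _2 _3
_2: R N J V
_3: _4 C
_4: B L D

Derivation:
Input: (((R,N,J,V),((B,L,D),C)),K);
Scanning left-to-right, naming '(' by encounter order:
  pos 0: '(' -> open internal node _0 (depth 1)
  pos 1: '(' -> open internal node _1 (depth 2)
  pos 2: '(' -> open internal node _2 (depth 3)
  pos 10: ')' -> close internal node _2 (now at depth 2)
  pos 12: '(' -> open internal node _3 (depth 3)
  pos 13: '(' -> open internal node _4 (depth 4)
  pos 19: ')' -> close internal node _4 (now at depth 3)
  pos 22: ')' -> close internal node _3 (now at depth 2)
  pos 23: ')' -> close internal node _1 (now at depth 1)
  pos 26: ')' -> close internal node _0 (now at depth 0)
Total internal nodes: 5
BFS adjacency from root:
  _0: _1 K
  _1: _2 _3
  _2: R N J V
  _3: _4 C
  _4: B L D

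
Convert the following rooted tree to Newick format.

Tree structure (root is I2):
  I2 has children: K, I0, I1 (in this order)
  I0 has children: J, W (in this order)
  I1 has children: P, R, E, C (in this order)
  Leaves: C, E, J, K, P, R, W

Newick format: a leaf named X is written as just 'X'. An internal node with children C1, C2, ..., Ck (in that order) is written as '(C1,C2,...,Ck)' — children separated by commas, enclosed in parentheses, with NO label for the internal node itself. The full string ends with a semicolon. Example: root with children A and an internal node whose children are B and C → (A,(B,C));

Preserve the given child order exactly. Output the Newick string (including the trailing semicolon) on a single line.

internal I2 with children ['K', 'I0', 'I1']
  leaf 'K' → 'K'
  internal I0 with children ['J', 'W']
    leaf 'J' → 'J'
    leaf 'W' → 'W'
  → '(J,W)'
  internal I1 with children ['P', 'R', 'E', 'C']
    leaf 'P' → 'P'
    leaf 'R' → 'R'
    leaf 'E' → 'E'
    leaf 'C' → 'C'
  → '(P,R,E,C)'
→ '(K,(J,W),(P,R,E,C))'
Final: (K,(J,W),(P,R,E,C));

Answer: (K,(J,W),(P,R,E,C));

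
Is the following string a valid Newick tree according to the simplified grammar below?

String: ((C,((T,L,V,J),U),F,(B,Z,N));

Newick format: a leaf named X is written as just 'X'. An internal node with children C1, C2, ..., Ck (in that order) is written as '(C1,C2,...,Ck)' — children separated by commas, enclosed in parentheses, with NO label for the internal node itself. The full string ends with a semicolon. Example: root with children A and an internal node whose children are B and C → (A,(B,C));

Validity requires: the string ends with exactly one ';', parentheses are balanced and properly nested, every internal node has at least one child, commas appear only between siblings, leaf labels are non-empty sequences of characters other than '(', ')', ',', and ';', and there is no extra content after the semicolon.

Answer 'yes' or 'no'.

Input: ((C,((T,L,V,J),U),F,(B,Z,N));
Paren balance: 5 '(' vs 4 ')' MISMATCH
Ends with single ';': True
Full parse: FAILS (expected , or ) at pos 28)
Valid: False

Answer: no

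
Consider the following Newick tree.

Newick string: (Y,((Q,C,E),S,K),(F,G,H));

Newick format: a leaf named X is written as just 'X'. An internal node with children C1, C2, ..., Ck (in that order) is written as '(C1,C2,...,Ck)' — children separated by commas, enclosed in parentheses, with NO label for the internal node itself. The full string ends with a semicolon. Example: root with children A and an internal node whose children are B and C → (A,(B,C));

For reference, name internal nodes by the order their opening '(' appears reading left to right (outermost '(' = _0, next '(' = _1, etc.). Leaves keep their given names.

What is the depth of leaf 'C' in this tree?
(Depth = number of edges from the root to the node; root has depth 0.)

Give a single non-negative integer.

Newick: (Y,((Q,C,E),S,K),(F,G,H));
Naming internals by '(' encounter order: outermost '(' = _0, next = _1, ...
Query node: C
Path from root: _0 -> _1 -> _2 -> C
Depth of C: 3 (number of edges from root)

Answer: 3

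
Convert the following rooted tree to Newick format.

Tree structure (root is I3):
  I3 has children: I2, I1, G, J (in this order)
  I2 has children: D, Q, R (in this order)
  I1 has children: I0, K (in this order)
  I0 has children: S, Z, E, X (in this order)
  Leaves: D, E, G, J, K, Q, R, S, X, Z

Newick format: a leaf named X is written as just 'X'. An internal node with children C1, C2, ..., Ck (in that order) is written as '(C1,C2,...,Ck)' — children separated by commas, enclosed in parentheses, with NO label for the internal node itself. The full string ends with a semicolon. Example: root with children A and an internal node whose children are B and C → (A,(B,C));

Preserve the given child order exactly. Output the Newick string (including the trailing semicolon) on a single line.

internal I3 with children ['I2', 'I1', 'G', 'J']
  internal I2 with children ['D', 'Q', 'R']
    leaf 'D' → 'D'
    leaf 'Q' → 'Q'
    leaf 'R' → 'R'
  → '(D,Q,R)'
  internal I1 with children ['I0', 'K']
    internal I0 with children ['S', 'Z', 'E', 'X']
      leaf 'S' → 'S'
      leaf 'Z' → 'Z'
      leaf 'E' → 'E'
      leaf 'X' → 'X'
    → '(S,Z,E,X)'
    leaf 'K' → 'K'
  → '((S,Z,E,X),K)'
  leaf 'G' → 'G'
  leaf 'J' → 'J'
→ '((D,Q,R),((S,Z,E,X),K),G,J)'
Final: ((D,Q,R),((S,Z,E,X),K),G,J);

Answer: ((D,Q,R),((S,Z,E,X),K),G,J);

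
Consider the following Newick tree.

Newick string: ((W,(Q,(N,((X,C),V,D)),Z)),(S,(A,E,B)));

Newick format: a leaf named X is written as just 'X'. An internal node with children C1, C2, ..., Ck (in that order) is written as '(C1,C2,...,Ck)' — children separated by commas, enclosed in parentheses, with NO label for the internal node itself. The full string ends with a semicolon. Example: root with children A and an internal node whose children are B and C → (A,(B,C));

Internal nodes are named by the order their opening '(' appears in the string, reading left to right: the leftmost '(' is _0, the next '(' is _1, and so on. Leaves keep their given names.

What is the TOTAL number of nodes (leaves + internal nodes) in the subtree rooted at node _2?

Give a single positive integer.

Answer: 11

Derivation:
Newick: ((W,(Q,(N,((X,C),V,D)),Z)),(S,(A,E,B)));
Locate _2: it is the '(' at position 4 (the 3rd '(' reading left to right).
Query: subtree rooted at _2
_2: subtree_size = 1 + 10
  Q: subtree_size = 1 + 0
  _3: subtree_size = 1 + 7
    N: subtree_size = 1 + 0
    _4: subtree_size = 1 + 5
      _5: subtree_size = 1 + 2
        X: subtree_size = 1 + 0
        C: subtree_size = 1 + 0
      V: subtree_size = 1 + 0
      D: subtree_size = 1 + 0
  Z: subtree_size = 1 + 0
Total subtree size of _2: 11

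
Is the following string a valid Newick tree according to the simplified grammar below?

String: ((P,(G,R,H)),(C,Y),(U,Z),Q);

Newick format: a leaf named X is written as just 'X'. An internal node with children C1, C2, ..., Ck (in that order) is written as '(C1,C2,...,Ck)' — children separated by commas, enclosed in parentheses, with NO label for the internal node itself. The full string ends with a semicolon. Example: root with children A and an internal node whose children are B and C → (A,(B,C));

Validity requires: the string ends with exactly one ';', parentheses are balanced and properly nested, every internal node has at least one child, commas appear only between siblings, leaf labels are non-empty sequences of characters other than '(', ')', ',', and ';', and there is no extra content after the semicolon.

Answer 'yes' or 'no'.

Answer: yes

Derivation:
Input: ((P,(G,R,H)),(C,Y),(U,Z),Q);
Paren balance: 5 '(' vs 5 ')' OK
Ends with single ';': True
Full parse: OK
Valid: True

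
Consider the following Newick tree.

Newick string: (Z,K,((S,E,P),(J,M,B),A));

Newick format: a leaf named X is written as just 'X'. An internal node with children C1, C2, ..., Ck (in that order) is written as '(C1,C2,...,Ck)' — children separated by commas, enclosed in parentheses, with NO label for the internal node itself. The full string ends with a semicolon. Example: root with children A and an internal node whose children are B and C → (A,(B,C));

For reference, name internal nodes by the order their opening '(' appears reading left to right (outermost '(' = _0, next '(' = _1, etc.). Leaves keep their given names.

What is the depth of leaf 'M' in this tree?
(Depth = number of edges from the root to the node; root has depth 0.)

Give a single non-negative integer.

Newick: (Z,K,((S,E,P),(J,M,B),A));
Naming internals by '(' encounter order: outermost '(' = _0, next = _1, ...
Query node: M
Path from root: _0 -> _1 -> _3 -> M
Depth of M: 3 (number of edges from root)

Answer: 3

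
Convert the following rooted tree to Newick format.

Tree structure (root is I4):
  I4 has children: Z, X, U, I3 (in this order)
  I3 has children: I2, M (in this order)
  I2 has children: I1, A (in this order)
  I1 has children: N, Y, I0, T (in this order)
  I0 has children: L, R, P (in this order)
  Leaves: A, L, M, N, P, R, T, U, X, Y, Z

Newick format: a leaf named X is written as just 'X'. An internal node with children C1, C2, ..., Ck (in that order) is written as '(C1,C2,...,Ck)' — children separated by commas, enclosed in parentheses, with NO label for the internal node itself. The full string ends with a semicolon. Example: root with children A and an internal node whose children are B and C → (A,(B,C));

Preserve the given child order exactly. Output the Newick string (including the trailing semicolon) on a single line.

internal I4 with children ['Z', 'X', 'U', 'I3']
  leaf 'Z' → 'Z'
  leaf 'X' → 'X'
  leaf 'U' → 'U'
  internal I3 with children ['I2', 'M']
    internal I2 with children ['I1', 'A']
      internal I1 with children ['N', 'Y', 'I0', 'T']
        leaf 'N' → 'N'
        leaf 'Y' → 'Y'
        internal I0 with children ['L', 'R', 'P']
          leaf 'L' → 'L'
          leaf 'R' → 'R'
          leaf 'P' → 'P'
        → '(L,R,P)'
        leaf 'T' → 'T'
      → '(N,Y,(L,R,P),T)'
      leaf 'A' → 'A'
    → '((N,Y,(L,R,P),T),A)'
    leaf 'M' → 'M'
  → '(((N,Y,(L,R,P),T),A),M)'
→ '(Z,X,U,(((N,Y,(L,R,P),T),A),M))'
Final: (Z,X,U,(((N,Y,(L,R,P),T),A),M));

Answer: (Z,X,U,(((N,Y,(L,R,P),T),A),M));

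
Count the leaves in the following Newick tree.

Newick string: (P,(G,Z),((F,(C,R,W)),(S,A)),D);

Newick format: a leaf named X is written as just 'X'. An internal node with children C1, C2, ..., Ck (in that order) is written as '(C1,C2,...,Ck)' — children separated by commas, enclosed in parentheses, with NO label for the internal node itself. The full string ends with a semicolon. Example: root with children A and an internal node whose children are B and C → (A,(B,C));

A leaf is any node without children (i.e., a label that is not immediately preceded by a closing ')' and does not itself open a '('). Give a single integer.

Answer: 10

Derivation:
Newick: (P,(G,Z),((F,(C,R,W)),(S,A)),D);
Scan left-to-right; a leaf is any maximal label run not followed by '(':
  pos 1: leaf 'P' → count = 1
  pos 4: leaf 'G' → count = 2
  pos 6: leaf 'Z' → count = 3
  pos 11: leaf 'F' → count = 4
  pos 14: leaf 'C' → count = 5
  pos 16: leaf 'R' → count = 6
  pos 18: leaf 'W' → count = 7
  pos 23: leaf 'S' → count = 8
  pos 25: leaf 'A' → count = 9
  pos 29: leaf 'D' → count = 10
Total leaves: 10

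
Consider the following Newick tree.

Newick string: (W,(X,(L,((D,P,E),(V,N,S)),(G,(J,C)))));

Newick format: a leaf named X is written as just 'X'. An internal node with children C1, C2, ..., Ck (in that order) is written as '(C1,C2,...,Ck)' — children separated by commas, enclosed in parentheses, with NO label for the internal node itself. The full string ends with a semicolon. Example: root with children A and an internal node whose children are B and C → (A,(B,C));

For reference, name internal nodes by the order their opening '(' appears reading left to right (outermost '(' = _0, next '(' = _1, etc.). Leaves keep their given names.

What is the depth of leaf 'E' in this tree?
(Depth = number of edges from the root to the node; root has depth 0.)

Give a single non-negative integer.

Answer: 5

Derivation:
Newick: (W,(X,(L,((D,P,E),(V,N,S)),(G,(J,C)))));
Naming internals by '(' encounter order: outermost '(' = _0, next = _1, ...
Query node: E
Path from root: _0 -> _1 -> _2 -> _3 -> _4 -> E
Depth of E: 5 (number of edges from root)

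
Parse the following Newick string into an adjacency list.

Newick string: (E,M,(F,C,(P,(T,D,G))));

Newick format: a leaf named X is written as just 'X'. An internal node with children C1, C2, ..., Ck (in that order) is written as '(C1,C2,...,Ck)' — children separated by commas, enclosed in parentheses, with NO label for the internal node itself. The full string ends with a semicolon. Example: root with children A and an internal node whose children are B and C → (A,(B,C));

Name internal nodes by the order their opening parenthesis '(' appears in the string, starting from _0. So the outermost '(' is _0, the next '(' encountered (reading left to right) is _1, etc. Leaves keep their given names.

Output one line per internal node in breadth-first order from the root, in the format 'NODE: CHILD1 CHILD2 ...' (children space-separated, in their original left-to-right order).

Input: (E,M,(F,C,(P,(T,D,G))));
Scanning left-to-right, naming '(' by encounter order:
  pos 0: '(' -> open internal node _0 (depth 1)
  pos 5: '(' -> open internal node _1 (depth 2)
  pos 10: '(' -> open internal node _2 (depth 3)
  pos 13: '(' -> open internal node _3 (depth 4)
  pos 19: ')' -> close internal node _3 (now at depth 3)
  pos 20: ')' -> close internal node _2 (now at depth 2)
  pos 21: ')' -> close internal node _1 (now at depth 1)
  pos 22: ')' -> close internal node _0 (now at depth 0)
Total internal nodes: 4
BFS adjacency from root:
  _0: E M _1
  _1: F C _2
  _2: P _3
  _3: T D G

Answer: _0: E M _1
_1: F C _2
_2: P _3
_3: T D G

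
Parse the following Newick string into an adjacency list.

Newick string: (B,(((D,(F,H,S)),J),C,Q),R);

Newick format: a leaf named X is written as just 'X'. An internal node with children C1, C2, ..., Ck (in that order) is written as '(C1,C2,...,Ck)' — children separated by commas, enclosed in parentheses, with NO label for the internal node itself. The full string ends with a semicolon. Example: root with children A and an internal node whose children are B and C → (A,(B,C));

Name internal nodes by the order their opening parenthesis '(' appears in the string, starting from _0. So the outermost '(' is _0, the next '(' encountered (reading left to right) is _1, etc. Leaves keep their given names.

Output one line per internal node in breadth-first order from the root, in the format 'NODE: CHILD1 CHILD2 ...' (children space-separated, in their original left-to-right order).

Input: (B,(((D,(F,H,S)),J),C,Q),R);
Scanning left-to-right, naming '(' by encounter order:
  pos 0: '(' -> open internal node _0 (depth 1)
  pos 3: '(' -> open internal node _1 (depth 2)
  pos 4: '(' -> open internal node _2 (depth 3)
  pos 5: '(' -> open internal node _3 (depth 4)
  pos 8: '(' -> open internal node _4 (depth 5)
  pos 14: ')' -> close internal node _4 (now at depth 4)
  pos 15: ')' -> close internal node _3 (now at depth 3)
  pos 18: ')' -> close internal node _2 (now at depth 2)
  pos 23: ')' -> close internal node _1 (now at depth 1)
  pos 26: ')' -> close internal node _0 (now at depth 0)
Total internal nodes: 5
BFS adjacency from root:
  _0: B _1 R
  _1: _2 C Q
  _2: _3 J
  _3: D _4
  _4: F H S

Answer: _0: B _1 R
_1: _2 C Q
_2: _3 J
_3: D _4
_4: F H S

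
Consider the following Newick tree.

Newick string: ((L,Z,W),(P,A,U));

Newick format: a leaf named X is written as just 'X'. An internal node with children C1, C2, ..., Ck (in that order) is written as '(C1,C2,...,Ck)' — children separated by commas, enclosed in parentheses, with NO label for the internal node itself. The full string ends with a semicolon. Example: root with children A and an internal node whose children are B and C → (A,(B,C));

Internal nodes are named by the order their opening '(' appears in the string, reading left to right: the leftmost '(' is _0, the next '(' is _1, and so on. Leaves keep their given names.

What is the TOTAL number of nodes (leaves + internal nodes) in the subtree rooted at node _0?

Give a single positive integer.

Answer: 9

Derivation:
Newick: ((L,Z,W),(P,A,U));
Locate _0: it is the '(' at position 0 (the 1st '(' reading left to right).
Query: subtree rooted at _0
_0: subtree_size = 1 + 8
  _1: subtree_size = 1 + 3
    L: subtree_size = 1 + 0
    Z: subtree_size = 1 + 0
    W: subtree_size = 1 + 0
  _2: subtree_size = 1 + 3
    P: subtree_size = 1 + 0
    A: subtree_size = 1 + 0
    U: subtree_size = 1 + 0
Total subtree size of _0: 9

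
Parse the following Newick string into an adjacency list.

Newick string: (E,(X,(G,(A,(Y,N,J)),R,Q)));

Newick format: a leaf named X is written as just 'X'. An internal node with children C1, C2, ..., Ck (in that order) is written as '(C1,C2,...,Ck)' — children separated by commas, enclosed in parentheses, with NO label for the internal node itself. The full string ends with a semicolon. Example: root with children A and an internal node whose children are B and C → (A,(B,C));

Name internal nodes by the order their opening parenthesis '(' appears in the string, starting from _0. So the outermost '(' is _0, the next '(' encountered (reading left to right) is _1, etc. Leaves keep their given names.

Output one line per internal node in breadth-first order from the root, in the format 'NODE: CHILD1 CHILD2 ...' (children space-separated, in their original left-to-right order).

Input: (E,(X,(G,(A,(Y,N,J)),R,Q)));
Scanning left-to-right, naming '(' by encounter order:
  pos 0: '(' -> open internal node _0 (depth 1)
  pos 3: '(' -> open internal node _1 (depth 2)
  pos 6: '(' -> open internal node _2 (depth 3)
  pos 9: '(' -> open internal node _3 (depth 4)
  pos 12: '(' -> open internal node _4 (depth 5)
  pos 18: ')' -> close internal node _4 (now at depth 4)
  pos 19: ')' -> close internal node _3 (now at depth 3)
  pos 24: ')' -> close internal node _2 (now at depth 2)
  pos 25: ')' -> close internal node _1 (now at depth 1)
  pos 26: ')' -> close internal node _0 (now at depth 0)
Total internal nodes: 5
BFS adjacency from root:
  _0: E _1
  _1: X _2
  _2: G _3 R Q
  _3: A _4
  _4: Y N J

Answer: _0: E _1
_1: X _2
_2: G _3 R Q
_3: A _4
_4: Y N J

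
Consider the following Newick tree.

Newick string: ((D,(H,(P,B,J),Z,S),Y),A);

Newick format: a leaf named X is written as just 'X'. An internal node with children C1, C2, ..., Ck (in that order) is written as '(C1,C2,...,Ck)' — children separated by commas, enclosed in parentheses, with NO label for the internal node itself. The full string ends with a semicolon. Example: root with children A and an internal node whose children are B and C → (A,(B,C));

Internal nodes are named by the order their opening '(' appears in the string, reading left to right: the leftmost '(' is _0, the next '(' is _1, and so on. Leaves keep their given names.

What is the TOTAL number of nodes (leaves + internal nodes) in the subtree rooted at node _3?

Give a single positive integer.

Answer: 4

Derivation:
Newick: ((D,(H,(P,B,J),Z,S),Y),A);
Locate _3: it is the '(' at position 7 (the 4th '(' reading left to right).
Query: subtree rooted at _3
_3: subtree_size = 1 + 3
  P: subtree_size = 1 + 0
  B: subtree_size = 1 + 0
  J: subtree_size = 1 + 0
Total subtree size of _3: 4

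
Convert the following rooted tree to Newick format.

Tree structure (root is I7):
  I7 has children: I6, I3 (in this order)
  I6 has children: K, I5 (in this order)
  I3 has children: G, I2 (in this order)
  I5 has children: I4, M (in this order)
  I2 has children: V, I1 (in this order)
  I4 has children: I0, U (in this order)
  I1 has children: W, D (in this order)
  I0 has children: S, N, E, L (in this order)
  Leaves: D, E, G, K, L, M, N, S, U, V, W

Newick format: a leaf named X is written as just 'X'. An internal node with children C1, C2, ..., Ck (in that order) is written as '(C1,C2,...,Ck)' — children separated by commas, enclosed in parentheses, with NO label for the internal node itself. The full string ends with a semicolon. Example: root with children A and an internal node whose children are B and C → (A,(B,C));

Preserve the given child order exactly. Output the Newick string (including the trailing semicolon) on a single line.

internal I7 with children ['I6', 'I3']
  internal I6 with children ['K', 'I5']
    leaf 'K' → 'K'
    internal I5 with children ['I4', 'M']
      internal I4 with children ['I0', 'U']
        internal I0 with children ['S', 'N', 'E', 'L']
          leaf 'S' → 'S'
          leaf 'N' → 'N'
          leaf 'E' → 'E'
          leaf 'L' → 'L'
        → '(S,N,E,L)'
        leaf 'U' → 'U'
      → '((S,N,E,L),U)'
      leaf 'M' → 'M'
    → '(((S,N,E,L),U),M)'
  → '(K,(((S,N,E,L),U),M))'
  internal I3 with children ['G', 'I2']
    leaf 'G' → 'G'
    internal I2 with children ['V', 'I1']
      leaf 'V' → 'V'
      internal I1 with children ['W', 'D']
        leaf 'W' → 'W'
        leaf 'D' → 'D'
      → '(W,D)'
    → '(V,(W,D))'
  → '(G,(V,(W,D)))'
→ '((K,(((S,N,E,L),U),M)),(G,(V,(W,D))))'
Final: ((K,(((S,N,E,L),U),M)),(G,(V,(W,D))));

Answer: ((K,(((S,N,E,L),U),M)),(G,(V,(W,D))));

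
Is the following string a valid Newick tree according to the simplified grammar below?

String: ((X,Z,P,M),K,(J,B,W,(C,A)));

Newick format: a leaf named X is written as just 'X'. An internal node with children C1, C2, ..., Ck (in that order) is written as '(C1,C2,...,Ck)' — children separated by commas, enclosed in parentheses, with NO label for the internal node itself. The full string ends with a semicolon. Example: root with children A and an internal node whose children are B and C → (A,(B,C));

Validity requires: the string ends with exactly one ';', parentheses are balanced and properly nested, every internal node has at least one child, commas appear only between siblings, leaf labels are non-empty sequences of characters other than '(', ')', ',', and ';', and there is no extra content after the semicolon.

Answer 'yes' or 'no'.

Input: ((X,Z,P,M),K,(J,B,W,(C,A)));
Paren balance: 4 '(' vs 4 ')' OK
Ends with single ';': True
Full parse: OK
Valid: True

Answer: yes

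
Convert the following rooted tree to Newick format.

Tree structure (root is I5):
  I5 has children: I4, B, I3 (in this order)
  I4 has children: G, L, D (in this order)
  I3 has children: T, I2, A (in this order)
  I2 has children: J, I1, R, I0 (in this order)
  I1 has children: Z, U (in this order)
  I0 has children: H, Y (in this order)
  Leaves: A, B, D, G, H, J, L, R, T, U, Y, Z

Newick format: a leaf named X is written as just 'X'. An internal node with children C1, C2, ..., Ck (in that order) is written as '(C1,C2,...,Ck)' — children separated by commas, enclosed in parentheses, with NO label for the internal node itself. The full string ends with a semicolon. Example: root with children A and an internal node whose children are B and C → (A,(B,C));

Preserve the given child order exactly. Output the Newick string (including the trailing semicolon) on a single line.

internal I5 with children ['I4', 'B', 'I3']
  internal I4 with children ['G', 'L', 'D']
    leaf 'G' → 'G'
    leaf 'L' → 'L'
    leaf 'D' → 'D'
  → '(G,L,D)'
  leaf 'B' → 'B'
  internal I3 with children ['T', 'I2', 'A']
    leaf 'T' → 'T'
    internal I2 with children ['J', 'I1', 'R', 'I0']
      leaf 'J' → 'J'
      internal I1 with children ['Z', 'U']
        leaf 'Z' → 'Z'
        leaf 'U' → 'U'
      → '(Z,U)'
      leaf 'R' → 'R'
      internal I0 with children ['H', 'Y']
        leaf 'H' → 'H'
        leaf 'Y' → 'Y'
      → '(H,Y)'
    → '(J,(Z,U),R,(H,Y))'
    leaf 'A' → 'A'
  → '(T,(J,(Z,U),R,(H,Y)),A)'
→ '((G,L,D),B,(T,(J,(Z,U),R,(H,Y)),A))'
Final: ((G,L,D),B,(T,(J,(Z,U),R,(H,Y)),A));

Answer: ((G,L,D),B,(T,(J,(Z,U),R,(H,Y)),A));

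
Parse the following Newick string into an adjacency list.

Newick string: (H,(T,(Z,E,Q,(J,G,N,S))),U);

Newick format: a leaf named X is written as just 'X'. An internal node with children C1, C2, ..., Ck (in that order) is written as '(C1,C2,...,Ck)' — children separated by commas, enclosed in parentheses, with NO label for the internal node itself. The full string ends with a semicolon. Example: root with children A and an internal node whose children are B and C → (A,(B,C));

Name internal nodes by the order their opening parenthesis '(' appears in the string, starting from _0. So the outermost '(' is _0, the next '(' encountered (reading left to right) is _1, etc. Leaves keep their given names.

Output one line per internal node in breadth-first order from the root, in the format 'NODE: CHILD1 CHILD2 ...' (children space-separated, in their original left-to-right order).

Input: (H,(T,(Z,E,Q,(J,G,N,S))),U);
Scanning left-to-right, naming '(' by encounter order:
  pos 0: '(' -> open internal node _0 (depth 1)
  pos 3: '(' -> open internal node _1 (depth 2)
  pos 6: '(' -> open internal node _2 (depth 3)
  pos 13: '(' -> open internal node _3 (depth 4)
  pos 21: ')' -> close internal node _3 (now at depth 3)
  pos 22: ')' -> close internal node _2 (now at depth 2)
  pos 23: ')' -> close internal node _1 (now at depth 1)
  pos 26: ')' -> close internal node _0 (now at depth 0)
Total internal nodes: 4
BFS adjacency from root:
  _0: H _1 U
  _1: T _2
  _2: Z E Q _3
  _3: J G N S

Answer: _0: H _1 U
_1: T _2
_2: Z E Q _3
_3: J G N S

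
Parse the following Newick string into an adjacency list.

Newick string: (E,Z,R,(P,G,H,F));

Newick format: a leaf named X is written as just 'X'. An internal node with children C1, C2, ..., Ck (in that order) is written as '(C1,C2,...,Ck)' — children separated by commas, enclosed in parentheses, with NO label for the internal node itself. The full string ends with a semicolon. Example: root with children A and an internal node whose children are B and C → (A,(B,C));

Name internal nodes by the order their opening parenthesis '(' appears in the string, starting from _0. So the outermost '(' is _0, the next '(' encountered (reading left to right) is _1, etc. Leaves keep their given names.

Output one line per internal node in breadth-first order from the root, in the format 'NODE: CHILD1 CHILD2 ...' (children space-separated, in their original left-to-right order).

Input: (E,Z,R,(P,G,H,F));
Scanning left-to-right, naming '(' by encounter order:
  pos 0: '(' -> open internal node _0 (depth 1)
  pos 7: '(' -> open internal node _1 (depth 2)
  pos 15: ')' -> close internal node _1 (now at depth 1)
  pos 16: ')' -> close internal node _0 (now at depth 0)
Total internal nodes: 2
BFS adjacency from root:
  _0: E Z R _1
  _1: P G H F

Answer: _0: E Z R _1
_1: P G H F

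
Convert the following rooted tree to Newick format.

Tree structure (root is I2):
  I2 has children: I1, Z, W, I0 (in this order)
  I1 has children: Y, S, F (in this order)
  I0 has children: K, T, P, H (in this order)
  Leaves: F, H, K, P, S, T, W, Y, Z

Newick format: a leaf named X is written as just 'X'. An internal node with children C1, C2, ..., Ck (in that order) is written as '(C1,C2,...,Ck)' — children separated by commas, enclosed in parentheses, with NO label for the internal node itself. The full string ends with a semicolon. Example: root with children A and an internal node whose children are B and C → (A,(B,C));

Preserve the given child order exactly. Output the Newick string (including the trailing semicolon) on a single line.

internal I2 with children ['I1', 'Z', 'W', 'I0']
  internal I1 with children ['Y', 'S', 'F']
    leaf 'Y' → 'Y'
    leaf 'S' → 'S'
    leaf 'F' → 'F'
  → '(Y,S,F)'
  leaf 'Z' → 'Z'
  leaf 'W' → 'W'
  internal I0 with children ['K', 'T', 'P', 'H']
    leaf 'K' → 'K'
    leaf 'T' → 'T'
    leaf 'P' → 'P'
    leaf 'H' → 'H'
  → '(K,T,P,H)'
→ '((Y,S,F),Z,W,(K,T,P,H))'
Final: ((Y,S,F),Z,W,(K,T,P,H));

Answer: ((Y,S,F),Z,W,(K,T,P,H));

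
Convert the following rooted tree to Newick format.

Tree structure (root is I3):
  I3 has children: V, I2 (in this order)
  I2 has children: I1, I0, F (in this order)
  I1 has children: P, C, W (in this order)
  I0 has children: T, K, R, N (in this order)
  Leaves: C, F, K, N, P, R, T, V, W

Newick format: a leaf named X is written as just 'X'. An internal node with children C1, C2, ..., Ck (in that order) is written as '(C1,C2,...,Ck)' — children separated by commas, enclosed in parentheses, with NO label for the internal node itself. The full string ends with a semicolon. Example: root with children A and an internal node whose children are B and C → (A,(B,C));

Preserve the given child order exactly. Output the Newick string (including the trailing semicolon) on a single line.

internal I3 with children ['V', 'I2']
  leaf 'V' → 'V'
  internal I2 with children ['I1', 'I0', 'F']
    internal I1 with children ['P', 'C', 'W']
      leaf 'P' → 'P'
      leaf 'C' → 'C'
      leaf 'W' → 'W'
    → '(P,C,W)'
    internal I0 with children ['T', 'K', 'R', 'N']
      leaf 'T' → 'T'
      leaf 'K' → 'K'
      leaf 'R' → 'R'
      leaf 'N' → 'N'
    → '(T,K,R,N)'
    leaf 'F' → 'F'
  → '((P,C,W),(T,K,R,N),F)'
→ '(V,((P,C,W),(T,K,R,N),F))'
Final: (V,((P,C,W),(T,K,R,N),F));

Answer: (V,((P,C,W),(T,K,R,N),F));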